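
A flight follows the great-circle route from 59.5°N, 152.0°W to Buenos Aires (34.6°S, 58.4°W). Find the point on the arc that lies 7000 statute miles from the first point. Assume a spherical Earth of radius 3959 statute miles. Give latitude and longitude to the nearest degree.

≈ 18°S, 71°W

From cos δ = sin φ₁ sin φ₂ + cos φ₁ cos φ₂ cos Δλ, the central angle is δ ≈ 2.112 rad (121.0°). The total great-circle distance is δ·R ≈ 2.112 × 3959 ≈ 8363 mi, so the target fraction is f = 7000/8363 ≈ 0.837.
Interpolate at f ≈ 0.837 with slerp weights a = sin((1−f)δ)/sin δ ≈ 0.394, b = sin(fδ)/sin δ ≈ 1.144.
p = a·p₁ + b·p₂ ≈ (0.317, -0.896, -0.310); φ = arcsin(p_z) ≈ -18.09°, λ = atan2(p_y, p_x) ≈ -70.52°.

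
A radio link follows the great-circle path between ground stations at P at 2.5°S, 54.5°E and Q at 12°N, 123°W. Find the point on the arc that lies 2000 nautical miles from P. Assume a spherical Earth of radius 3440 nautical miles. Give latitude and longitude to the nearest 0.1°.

Write both endpoints as unit vectors p₁, p₂ with components (cos φ cos λ, cos φ sin λ, sin φ).
The central angle between the endpoints is δ = arccos(p₁·p₂) ≈ 2.970 rad (170.2°). The total great-circle distance is δ·R ≈ 2.970 × 3440 ≈ 10218 nmi, so the target fraction is f = 2000/10218 ≈ 0.196.
Interpolate at f ≈ 0.196 with slerp weights a = sin((1−f)δ)/sin δ ≈ 4.009, b = sin(fδ)/sin δ ≈ 3.221.
p = a·p₁ + b·p₂ ≈ (0.610, 0.619, 0.495); φ = arcsin(p_z) ≈ 29.65°, λ = atan2(p_y, p_x) ≈ 45.40°.

≈ 29.7°N, 45.4°E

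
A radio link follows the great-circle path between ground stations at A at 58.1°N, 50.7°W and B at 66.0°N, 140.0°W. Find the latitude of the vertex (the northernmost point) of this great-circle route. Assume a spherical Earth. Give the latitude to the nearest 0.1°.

≈ 70.0°N

The great circle lies in the plane with unit normal n̂ = (p₁ × p₂)/|p₁ × p₂|.
Here n̂_z ≈ -0.342; the vertex latitude is φ_max = arccos|n̂_z| ≈ 70.0°.
Check via Clairaut: cos φ_max = |cos φ₁| · sin C = cos(58.1°)·sin(40.4°) ≈ 0.342, again giving ≈ 70.0°.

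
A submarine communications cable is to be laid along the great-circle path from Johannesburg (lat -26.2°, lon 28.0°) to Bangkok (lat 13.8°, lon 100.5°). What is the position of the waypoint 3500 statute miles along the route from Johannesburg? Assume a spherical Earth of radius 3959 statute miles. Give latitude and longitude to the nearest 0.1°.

≈ lat -2.2°, lon 74.5°

The haversine formula gives a central angle δ ≈ 1.413 rad (81.0°) between the endpoints. The total great-circle distance is δ·R ≈ 1.413 × 3959 ≈ 5596 mi, so the target fraction is f = 3500/5596 ≈ 0.625.
Interpolate at f ≈ 0.625 with slerp weights a = sin((1−f)δ)/sin δ ≈ 0.511, b = sin(fδ)/sin δ ≈ 0.783.
p = a·p₁ + b·p₂ ≈ (0.267, 0.963, -0.039); φ = arcsin(p_z) ≈ -2.23°, λ = atan2(p_y, p_x) ≈ 74.53°.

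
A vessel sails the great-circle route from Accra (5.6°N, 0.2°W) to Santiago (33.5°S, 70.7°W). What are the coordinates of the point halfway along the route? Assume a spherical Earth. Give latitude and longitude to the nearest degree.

Write both endpoints as unit vectors p₁, p₂ with components (cos φ cos λ, cos φ sin λ, sin φ).
The central angle between the endpoints is δ = arccos(p₁·p₂) ≈ 1.346 rad (77.1°).
Interpolate at f = 1/2 with slerp weights a = sin((1−f)δ)/sin δ ≈ 0.639, b = sin(fδ)/sin δ ≈ 0.639.
p = a·p₁ + b·p₂ ≈ (0.813, -0.505, -0.290); φ = arcsin(p_z) ≈ -16.89°, λ = atan2(p_y, p_x) ≈ -31.88°.

≈ 17°S, 32°W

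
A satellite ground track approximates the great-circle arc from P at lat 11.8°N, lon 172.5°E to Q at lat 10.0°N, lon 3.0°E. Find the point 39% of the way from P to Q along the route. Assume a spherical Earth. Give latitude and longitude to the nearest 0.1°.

≈ lat 60.2°N, lon 122.2°E

Write both endpoints as unit vectors p₁, p₂ with components (cos φ cos λ, cos φ sin λ, sin φ).
The central angle between the endpoints is δ = arccos(p₁·p₂) ≈ 2.720 rad (155.8°).
Interpolate at f = 0.39 with slerp weights a = sin((1−f)δ)/sin δ ≈ 2.433, b = sin(fδ)/sin δ ≈ 2.132.
p = a·p₁ + b·p₂ ≈ (-0.265, 0.421, 0.868); φ = arcsin(p_z) ≈ 60.19°, λ = atan2(p_y, p_x) ≈ 122.19°.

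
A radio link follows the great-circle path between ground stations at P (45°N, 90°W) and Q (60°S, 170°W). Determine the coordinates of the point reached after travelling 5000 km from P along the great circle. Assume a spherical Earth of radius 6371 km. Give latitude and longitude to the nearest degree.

≈ (6°N, 115°W)

Convert each endpoint to a unit vector on the sphere (x = cos φ cos λ, y = cos φ sin λ, z = sin φ).
The central angle between the endpoints is δ = arccos(p₁·p₂) ≈ 2.154 rad (123.4°). The total great-circle distance is δ·R ≈ 2.154 × 6371 ≈ 13725 km, so the target fraction is f = 5000/13725 ≈ 0.364.
Interpolate at f ≈ 0.364 with slerp weights a = sin((1−f)δ)/sin δ ≈ 1.174, b = sin(fδ)/sin δ ≈ 0.847.
p = a·p₁ + b·p₂ ≈ (-0.417, -0.904, 0.097); φ = arcsin(p_z) ≈ 5.56°, λ = atan2(p_y, p_x) ≈ -114.77°.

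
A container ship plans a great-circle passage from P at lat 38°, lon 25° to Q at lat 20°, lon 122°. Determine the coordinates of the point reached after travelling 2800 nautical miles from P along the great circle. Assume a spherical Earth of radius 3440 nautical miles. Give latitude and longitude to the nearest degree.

Write both endpoints as unit vectors p₁, p₂ with components (cos φ cos λ, cos φ sin λ, sin φ).
The central angle between the endpoints is δ = arccos(p₁·p₂) ≈ 1.450 rad (83.1°). The total great-circle distance is δ·R ≈ 1.450 × 3440 ≈ 4989 nmi, so the target fraction is f = 2800/4989 ≈ 0.561.
Interpolate at f ≈ 0.561 with slerp weights a = sin((1−f)δ)/sin δ ≈ 0.599, b = sin(fδ)/sin δ ≈ 0.732.
p = a·p₁ + b·p₂ ≈ (0.063, 0.783, 0.619); φ = arcsin(p_z) ≈ 38.24°, λ = atan2(p_y, p_x) ≈ 85.42°.

≈ lat 38°, lon 85°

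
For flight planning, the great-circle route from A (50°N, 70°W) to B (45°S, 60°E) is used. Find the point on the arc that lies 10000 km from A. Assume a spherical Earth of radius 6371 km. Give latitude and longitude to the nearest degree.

From cos δ = sin φ₁ sin φ₂ + cos φ₁ cos φ₂ cos Δλ, the central angle is δ ≈ 2.557 rad (146.5°). The total great-circle distance is δ·R ≈ 2.557 × 6371 ≈ 16289 km, so the target fraction is f = 10000/16289 ≈ 0.614.
Interpolate at f ≈ 0.614 with slerp weights a = sin((1−f)δ)/sin δ ≈ 1.512, b = sin(fδ)/sin δ ≈ 1.812.
p = a·p₁ + b·p₂ ≈ (0.973, 0.196, -0.123); φ = arcsin(p_z) ≈ -7.06°, λ = atan2(p_y, p_x) ≈ 11.40°.

≈ (7°S, 11°E)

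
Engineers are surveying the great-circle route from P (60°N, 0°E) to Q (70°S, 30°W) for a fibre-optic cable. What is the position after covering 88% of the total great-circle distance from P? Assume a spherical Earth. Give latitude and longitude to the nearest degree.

≈ (55°S, 21°W)

From cos δ = sin φ₁ sin φ₂ + cos φ₁ cos φ₂ cos Δλ, the central angle is δ ≈ 2.299 rad (131.7°).
Interpolate at f = 0.88 with slerp weights a = sin((1−f)δ)/sin δ ≈ 0.365, b = sin(fδ)/sin δ ≈ 1.205.
p = a·p₁ + b·p₂ ≈ (0.540, -0.206, -0.816); φ = arcsin(p_z) ≈ -54.72°, λ = atan2(p_y, p_x) ≈ -20.91°.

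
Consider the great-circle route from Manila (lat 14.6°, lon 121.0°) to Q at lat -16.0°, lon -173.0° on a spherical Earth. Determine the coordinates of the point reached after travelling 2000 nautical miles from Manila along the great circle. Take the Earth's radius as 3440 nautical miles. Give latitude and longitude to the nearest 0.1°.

Convert each endpoint to a unit vector on the sphere (x = cos φ cos λ, y = cos φ sin λ, z = sin φ).
The central angle between the endpoints is δ = arccos(p₁·p₂) ≈ 1.257 rad (72.0°). The total great-circle distance is δ·R ≈ 1.257 × 3440 ≈ 4323 nmi, so the target fraction is f = 2000/4323 ≈ 0.463.
Interpolate at f ≈ 0.463 with slerp weights a = sin((1−f)δ)/sin δ ≈ 0.657, b = sin(fδ)/sin δ ≈ 0.577.
p = a·p₁ + b·p₂ ≈ (-0.879, 0.478, 0.007); φ = arcsin(p_z) ≈ 0.37°, λ = atan2(p_y, p_x) ≈ 151.47°.

≈ lat 0.4°, lon 151.5°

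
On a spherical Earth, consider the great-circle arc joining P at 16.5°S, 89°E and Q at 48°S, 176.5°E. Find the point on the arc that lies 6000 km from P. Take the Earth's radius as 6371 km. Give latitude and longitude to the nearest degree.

Write both endpoints as unit vectors p₁, p₂ with components (cos φ cos λ, cos φ sin λ, sin φ).
The central angle between the endpoints is δ = arccos(p₁·p₂) ≈ 1.329 rad (76.2°). The total great-circle distance is δ·R ≈ 1.329 × 6371 ≈ 8470 km, so the target fraction is f = 6000/8470 ≈ 0.708.
Interpolate at f ≈ 0.708 with slerp weights a = sin((1−f)δ)/sin δ ≈ 0.389, b = sin(fδ)/sin δ ≈ 0.833.
p = a·p₁ + b·p₂ ≈ (-0.550, 0.407, -0.729); φ = arcsin(p_z) ≈ -46.84°, λ = atan2(p_y, p_x) ≈ 143.47°.

≈ 47°S, 143°E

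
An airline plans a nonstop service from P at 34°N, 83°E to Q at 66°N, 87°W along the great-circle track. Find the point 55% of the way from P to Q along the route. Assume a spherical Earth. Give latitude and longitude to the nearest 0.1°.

From cos δ = sin φ₁ sin φ₂ + cos φ₁ cos φ₂ cos Δλ, the central angle is δ ≈ 1.391 rad (79.7°).
Interpolate at f = 0.55 with slerp weights a = sin((1−f)δ)/sin δ ≈ 0.595, b = sin(fδ)/sin δ ≈ 0.704.
p = a·p₁ + b·p₂ ≈ (0.075, 0.204, 0.976); φ = arcsin(p_z) ≈ 77.44°, λ = atan2(p_y, p_x) ≈ 69.78°.

≈ 77.4°N, 69.8°E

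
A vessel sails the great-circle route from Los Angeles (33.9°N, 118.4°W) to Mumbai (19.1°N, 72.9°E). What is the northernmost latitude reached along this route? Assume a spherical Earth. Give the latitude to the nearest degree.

≈ 79°N

The great circle lies in the plane with unit normal n̂ = (p₁ × p₂)/|p₁ × p₂|.
Here n̂_z ≈ -0.190; the vertex latitude is φ_max = arccos|n̂_z| ≈ 79.1°.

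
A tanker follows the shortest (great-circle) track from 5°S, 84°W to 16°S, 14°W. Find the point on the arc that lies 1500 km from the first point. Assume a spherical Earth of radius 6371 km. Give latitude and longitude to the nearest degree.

Write both endpoints as unit vectors p₁, p₂ with components (cos φ cos λ, cos φ sin λ, sin φ).
The central angle between the endpoints is δ = arccos(p₁·p₂) ≈ 1.212 rad (69.4°). The total great-circle distance is δ·R ≈ 1.212 × 6371 ≈ 7719 km, so the target fraction is f = 1500/7719 ≈ 0.194.
Interpolate at f ≈ 0.194 with slerp weights a = sin((1−f)δ)/sin δ ≈ 0.885, b = sin(fδ)/sin δ ≈ 0.249.
p = a·p₁ + b·p₂ ≈ (0.325, -0.935, -0.146); φ = arcsin(p_z) ≈ -8.38°, λ = atan2(p_y, p_x) ≈ -70.85°.

≈ 8°S, 71°W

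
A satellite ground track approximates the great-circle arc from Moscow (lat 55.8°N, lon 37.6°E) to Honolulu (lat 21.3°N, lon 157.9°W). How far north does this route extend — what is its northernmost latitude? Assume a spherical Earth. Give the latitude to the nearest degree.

≈ 82°N

The great circle lies in the plane with unit normal n̂ = (p₁ × p₂)/|p₁ × p₂|.
Here n̂_z ≈ +0.143; the vertex latitude is φ_max = arccos|n̂_z| ≈ 81.8°.
Check via Clairaut: cos φ_max = |cos φ₁| · sin C = cos(55.8°)·sin(14.7°) ≈ 0.143, again giving ≈ 81.8°.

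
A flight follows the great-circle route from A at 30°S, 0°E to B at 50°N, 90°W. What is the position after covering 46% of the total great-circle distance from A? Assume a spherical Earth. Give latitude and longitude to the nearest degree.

The haversine formula gives a central angle δ ≈ 1.964 rad (112.5°) between the endpoints.
Interpolate at f = 0.46 with slerp weights a = sin((1−f)δ)/sin δ ≈ 0.945, b = sin(fδ)/sin δ ≈ 0.850.
p = a·p₁ + b·p₂ ≈ (0.818, -0.547, 0.179); φ = arcsin(p_z) ≈ 10.31°, λ = atan2(p_y, p_x) ≈ -33.75°.

≈ 10°N, 34°W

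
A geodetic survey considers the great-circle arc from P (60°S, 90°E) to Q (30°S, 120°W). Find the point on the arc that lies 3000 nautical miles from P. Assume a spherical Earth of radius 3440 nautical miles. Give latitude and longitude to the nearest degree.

Convert each endpoint to a unit vector on the sphere (x = cos φ cos λ, y = cos φ sin λ, z = sin φ).
The central angle between the endpoints is δ = arccos(p₁·p₂) ≈ 1.513 rad (86.7°). The total great-circle distance is δ·R ≈ 1.513 × 3440 ≈ 5204 nmi, so the target fraction is f = 3000/5204 ≈ 0.576.
Interpolate at f ≈ 0.576 with slerp weights a = sin((1−f)δ)/sin δ ≈ 0.599, b = sin(fδ)/sin δ ≈ 0.767.
p = a·p₁ + b·p₂ ≈ (-0.332, -0.276, -0.902); φ = arcsin(p_z) ≈ -64.42°, λ = atan2(p_y, p_x) ≈ -140.29°.

≈ (64°S, 140°W)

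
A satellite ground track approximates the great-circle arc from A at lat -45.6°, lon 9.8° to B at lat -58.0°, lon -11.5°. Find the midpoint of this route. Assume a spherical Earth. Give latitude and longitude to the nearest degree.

Write both endpoints as unit vectors p₁, p₂ with components (cos φ cos λ, cos φ sin λ, sin φ).
The central angle between the endpoints is δ = arccos(p₁·p₂) ≈ 0.313 rad (17.9°).
Interpolate at f = 1/2 with slerp weights a = sin((1−f)δ)/sin δ ≈ 0.506, b = sin(fδ)/sin δ ≈ 0.506.
p = a·p₁ + b·p₂ ≈ (0.612, 0.007, -0.791); φ = arcsin(p_z) ≈ -52.27°, λ = atan2(p_y, p_x) ≈ 0.64°.

≈ lat -52°, lon 1°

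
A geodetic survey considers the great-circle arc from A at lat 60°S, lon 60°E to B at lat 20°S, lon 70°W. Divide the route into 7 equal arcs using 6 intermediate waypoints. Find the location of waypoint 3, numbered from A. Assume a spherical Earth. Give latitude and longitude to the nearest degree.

Write both endpoints as unit vectors p₁, p₂ with components (cos φ cos λ, cos φ sin λ, sin φ).
The central angle between the endpoints is δ = arccos(p₁·p₂) ≈ 1.577 rad (90.3°).
Interpolate at f = 3/7 with slerp weights a = sin((1−f)δ)/sin δ ≈ 0.784, b = sin(fδ)/sin δ ≈ 0.625.
p = a·p₁ + b·p₂ ≈ (0.397, -0.213, -0.893); φ = arcsin(p_z) ≈ -63.23°, λ = atan2(p_y, p_x) ≈ -28.20°.

≈ lat 63°S, lon 28°W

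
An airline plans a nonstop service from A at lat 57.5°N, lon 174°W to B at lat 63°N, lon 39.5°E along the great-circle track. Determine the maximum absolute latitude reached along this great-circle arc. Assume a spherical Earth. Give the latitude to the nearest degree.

The great circle lies in the plane with unit normal n̂ = (p₁ × p₂)/|p₁ × p₂|.
Here n̂_z ≈ -0.161; the vertex latitude is φ_max = arccos|n̂_z| ≈ 80.7°.
Check via Clairaut: cos φ_max = |cos φ₁| · sin C = cos(57.5°)·sin(17.4°) ≈ 0.161, again giving ≈ 80.7°.

≈ 81°N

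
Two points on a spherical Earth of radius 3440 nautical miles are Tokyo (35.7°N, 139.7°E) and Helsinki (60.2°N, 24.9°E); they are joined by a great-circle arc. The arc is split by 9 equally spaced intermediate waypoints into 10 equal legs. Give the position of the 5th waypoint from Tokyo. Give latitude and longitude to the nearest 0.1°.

≈ 62.6°N, 102.9°E

Write both endpoints as unit vectors p₁, p₂ with components (cos φ cos λ, cos φ sin λ, sin φ).
The central angle between the endpoints is δ = arccos(p₁·p₂) ≈ 1.227 rad (70.3°).
Interpolate at f = 5/10 with slerp weights a = sin((1−f)δ)/sin δ ≈ 0.612, b = sin(fδ)/sin δ ≈ 0.612.
p = a·p₁ + b·p₂ ≈ (-0.103, 0.449, 0.887); φ = arcsin(p_z) ≈ 62.56°, λ = atan2(p_y, p_x) ≈ 102.93°.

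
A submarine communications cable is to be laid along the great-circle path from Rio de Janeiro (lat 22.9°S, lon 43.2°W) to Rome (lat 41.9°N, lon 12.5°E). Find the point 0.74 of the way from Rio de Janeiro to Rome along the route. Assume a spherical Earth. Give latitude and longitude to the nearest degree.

Write both endpoints as unit vectors p₁, p₂ with components (cos φ cos λ, cos φ sin λ, sin φ).
The central angle between the endpoints is δ = arccos(p₁·p₂) ≈ 1.444 rad (82.7°).
Interpolate at f = 0.74 with slerp weights a = sin((1−f)δ)/sin δ ≈ 0.370, b = sin(fδ)/sin δ ≈ 0.884.
p = a·p₁ + b·p₂ ≈ (0.890, -0.091, 0.446); φ = arcsin(p_z) ≈ 26.50°, λ = atan2(p_y, p_x) ≈ -5.82°.

≈ lat 27°N, lon 6°W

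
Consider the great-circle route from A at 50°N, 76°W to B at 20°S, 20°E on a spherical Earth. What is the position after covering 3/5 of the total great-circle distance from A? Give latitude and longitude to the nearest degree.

Write both endpoints as unit vectors p₁, p₂ with components (cos φ cos λ, cos φ sin λ, sin φ).
The central angle between the endpoints is δ = arccos(p₁·p₂) ≈ 1.902 rad (109.0°).
Interpolate at f = 3/5 with slerp weights a = sin((1−f)δ)/sin δ ≈ 0.729, b = sin(fδ)/sin δ ≈ 0.961.
p = a·p₁ + b·p₂ ≈ (0.962, -0.146, 0.230); φ = arcsin(p_z) ≈ 13.28°, λ = atan2(p_y, p_x) ≈ -8.61°.

≈ 13°N, 9°W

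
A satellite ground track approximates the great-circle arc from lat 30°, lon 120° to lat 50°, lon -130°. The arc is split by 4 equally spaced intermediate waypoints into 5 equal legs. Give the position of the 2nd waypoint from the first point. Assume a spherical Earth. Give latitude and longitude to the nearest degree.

Write both endpoints as unit vectors p₁, p₂ with components (cos φ cos λ, cos φ sin λ, sin φ).
The central angle between the endpoints is δ = arccos(p₁·p₂) ≈ 1.377 rad (78.9°).
Interpolate at f = 2/5 with slerp weights a = sin((1−f)δ)/sin δ ≈ 0.749, b = sin(fδ)/sin δ ≈ 0.533.
p = a·p₁ + b·p₂ ≈ (-0.545, 0.299, 0.783); φ = arcsin(p_z) ≈ 51.56°, λ = atan2(p_y, p_x) ≈ 151.21°.

≈ lat 52°, lon 151°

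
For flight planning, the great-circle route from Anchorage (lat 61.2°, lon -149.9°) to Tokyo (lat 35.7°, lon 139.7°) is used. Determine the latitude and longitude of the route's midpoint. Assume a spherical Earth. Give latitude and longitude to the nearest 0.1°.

≈ lat 53.7°, lon 164.7°

The haversine formula gives a central angle δ ≈ 0.873 rad (50.0°) between the endpoints.
Interpolate at f = 1/2 with slerp weights a = sin((1−f)δ)/sin δ ≈ 0.552, b = sin(fδ)/sin δ ≈ 0.552.
p = a·p₁ + b·p₂ ≈ (-0.572, 0.156, 0.805); φ = arcsin(p_z) ≈ 53.65°, λ = atan2(p_y, p_x) ≈ 164.69°.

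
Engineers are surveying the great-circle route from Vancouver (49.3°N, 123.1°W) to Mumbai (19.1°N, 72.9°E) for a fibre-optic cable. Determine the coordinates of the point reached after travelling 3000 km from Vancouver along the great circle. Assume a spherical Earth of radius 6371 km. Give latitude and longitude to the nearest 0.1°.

From cos δ = sin φ₁ sin φ₂ + cos φ₁ cos φ₂ cos Δλ, the central angle is δ ≈ 1.922 rad (110.1°). The total great-circle distance is δ·R ≈ 1.922 × 6371 ≈ 12247 km, so the target fraction is f = 3000/12247 ≈ 0.245.
Interpolate at f ≈ 0.245 with slerp weights a = sin((1−f)δ)/sin δ ≈ 1.058, b = sin(fδ)/sin δ ≈ 0.483.
p = a·p₁ + b·p₂ ≈ (-0.242, -0.141, 0.960); φ = arcsin(p_z) ≈ 73.71°, λ = atan2(p_y, p_x) ≈ -149.76°.

≈ 73.7°N, 149.8°W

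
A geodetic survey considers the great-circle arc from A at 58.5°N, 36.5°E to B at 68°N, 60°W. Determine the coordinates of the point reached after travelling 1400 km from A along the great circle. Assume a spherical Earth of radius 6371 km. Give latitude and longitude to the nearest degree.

≈ 68°N, 17°E

Write both endpoints as unit vectors p₁, p₂ with components (cos φ cos λ, cos φ sin λ, sin φ).
The central angle between the endpoints is δ = arccos(p₁·p₂) ≈ 0.694 rad (39.8°). The total great-circle distance is δ·R ≈ 0.694 × 6371 ≈ 4424 km, so the target fraction is f = 1400/4424 ≈ 0.316.
Interpolate at f ≈ 0.316 with slerp weights a = sin((1−f)δ)/sin δ ≈ 0.714, b = sin(fδ)/sin δ ≈ 0.341.
p = a·p₁ + b·p₂ ≈ (0.364, 0.111, 0.925); φ = arcsin(p_z) ≈ 67.64°, λ = atan2(p_y, p_x) ≈ 17.04°.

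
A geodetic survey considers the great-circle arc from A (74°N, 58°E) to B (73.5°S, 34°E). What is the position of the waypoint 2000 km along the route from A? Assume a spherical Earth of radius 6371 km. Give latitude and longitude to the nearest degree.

≈ (56°N, 51°E)

The haversine formula gives a central angle δ ≈ 2.587 rad (148.2°) between the endpoints. The total great-circle distance is δ·R ≈ 2.587 × 6371 ≈ 16482 km, so the target fraction is f = 2000/16482 ≈ 0.121.
Interpolate at f ≈ 0.121 with slerp weights a = sin((1−f)δ)/sin δ ≈ 1.450, b = sin(fδ)/sin δ ≈ 0.586.
p = a·p₁ + b·p₂ ≈ (0.350, 0.432, 0.831); φ = arcsin(p_z) ≈ 56.23°, λ = atan2(p_y, p_x) ≈ 51.00°.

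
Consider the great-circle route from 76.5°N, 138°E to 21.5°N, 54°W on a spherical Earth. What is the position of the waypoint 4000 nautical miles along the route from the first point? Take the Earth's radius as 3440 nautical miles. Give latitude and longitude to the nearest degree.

≈ 37°N, 55°W

Convert each endpoint to a unit vector on the sphere (x = cos φ cos λ, y = cos φ sin λ, z = sin φ).
The central angle between the endpoints is δ = arccos(p₁·p₂) ≈ 1.426 rad (81.7°). The total great-circle distance is δ·R ≈ 1.426 × 3440 ≈ 4907 nmi, so the target fraction is f = 4000/4907 ≈ 0.815.
Interpolate at f ≈ 0.815 with slerp weights a = sin((1−f)δ)/sin δ ≈ 0.263, b = sin(fδ)/sin δ ≈ 0.928.
p = a·p₁ + b·p₂ ≈ (0.462, -0.657, 0.596); φ = arcsin(p_z) ≈ 36.58°, λ = atan2(p_y, p_x) ≈ -54.91°.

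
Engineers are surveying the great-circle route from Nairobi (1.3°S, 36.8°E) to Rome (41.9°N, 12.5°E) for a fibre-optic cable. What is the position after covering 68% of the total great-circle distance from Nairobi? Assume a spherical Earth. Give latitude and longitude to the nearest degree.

From cos δ = sin φ₁ sin φ₂ + cos φ₁ cos φ₂ cos Δλ, the central angle is δ ≈ 0.846 rad (48.5°).
Interpolate at f = 0.68 with slerp weights a = sin((1−f)δ)/sin δ ≈ 0.357, b = sin(fδ)/sin δ ≈ 0.727.
p = a·p₁ + b·p₂ ≈ (0.814, 0.331, 0.477); φ = arcsin(p_z) ≈ 28.51°, λ = atan2(p_y, p_x) ≈ 22.13°.

≈ 29°N, 22°E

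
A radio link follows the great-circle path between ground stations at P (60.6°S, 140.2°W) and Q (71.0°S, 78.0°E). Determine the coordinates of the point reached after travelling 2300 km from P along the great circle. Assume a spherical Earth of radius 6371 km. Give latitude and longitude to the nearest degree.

≈ (79°S, 171°W)

From cos δ = sin φ₁ sin φ₂ + cos φ₁ cos φ₂ cos Δλ, the central angle is δ ≈ 0.798 rad (45.7°). The total great-circle distance is δ·R ≈ 0.798 × 6371 ≈ 5084 km, so the target fraction is f = 2300/5084 ≈ 0.452.
Interpolate at f ≈ 0.452 with slerp weights a = sin((1−f)δ)/sin δ ≈ 0.591, b = sin(fδ)/sin δ ≈ 0.493.
p = a·p₁ + b·p₂ ≈ (-0.190, -0.029, -0.981); φ = arcsin(p_z) ≈ -78.95°, λ = atan2(p_y, p_x) ≈ -171.41°.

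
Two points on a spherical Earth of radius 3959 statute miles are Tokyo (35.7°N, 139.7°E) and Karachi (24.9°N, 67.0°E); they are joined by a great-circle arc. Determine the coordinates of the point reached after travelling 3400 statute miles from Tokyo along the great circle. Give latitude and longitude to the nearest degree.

≈ 31°N, 80°E

Write both endpoints as unit vectors p₁, p₂ with components (cos φ cos λ, cos φ sin λ, sin φ).
The central angle between the endpoints is δ = arccos(p₁·p₂) ≈ 1.087 rad (62.3°). The total great-circle distance is δ·R ≈ 1.087 × 3959 ≈ 4305 mi, so the target fraction is f = 3400/4305 ≈ 0.790.
Interpolate at f ≈ 0.790 with slerp weights a = sin((1−f)δ)/sin δ ≈ 0.256, b = sin(fδ)/sin δ ≈ 0.855.
p = a·p₁ + b·p₂ ≈ (0.144, 0.848, 0.509); φ = arcsin(p_z) ≈ 30.62°, λ = atan2(p_y, p_x) ≈ 80.34°.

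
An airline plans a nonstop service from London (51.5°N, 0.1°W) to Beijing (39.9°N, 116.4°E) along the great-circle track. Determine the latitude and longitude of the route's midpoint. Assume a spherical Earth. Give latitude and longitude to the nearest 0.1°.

Write both endpoints as unit vectors p₁, p₂ with components (cos φ cos λ, cos φ sin λ, sin φ).
The central angle between the endpoints is δ = arccos(p₁·p₂) ≈ 1.278 rad (73.2°).
Interpolate at f = 1/2 with slerp weights a = sin((1−f)δ)/sin δ ≈ 0.623, b = sin(fδ)/sin δ ≈ 0.623.
p = a·p₁ + b·p₂ ≈ (0.175, 0.427, 0.887); φ = arcsin(p_z) ≈ 62.49°, λ = atan2(p_y, p_x) ≈ 67.70°.

≈ 62.5°N, 67.7°E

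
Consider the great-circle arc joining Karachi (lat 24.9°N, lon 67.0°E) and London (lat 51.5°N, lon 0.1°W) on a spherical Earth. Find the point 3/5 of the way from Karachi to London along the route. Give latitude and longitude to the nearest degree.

Write both endpoints as unit vectors p₁, p₂ with components (cos φ cos λ, cos φ sin λ, sin φ).
The central angle between the endpoints is δ = arccos(p₁·p₂) ≈ 0.989 rad (56.7°).
Interpolate at f = 3/5 with slerp weights a = sin((1−f)δ)/sin δ ≈ 0.461, b = sin(fδ)/sin δ ≈ 0.669.
p = a·p₁ + b·p₂ ≈ (0.580, 0.384, 0.718); φ = arcsin(p_z) ≈ 45.89°, λ = atan2(p_y, p_x) ≈ 33.53°.

≈ lat 46°N, lon 34°E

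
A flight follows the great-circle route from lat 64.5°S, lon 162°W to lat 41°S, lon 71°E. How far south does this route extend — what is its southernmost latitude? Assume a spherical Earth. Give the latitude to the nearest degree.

≈ 74°S

The great circle lies in the plane with unit normal n̂ = (p₁ × p₂)/|p₁ × p₂|.
Here n̂_z ≈ -0.283; the vertex latitude is φ_max = arccos|n̂_z| ≈ 73.6°.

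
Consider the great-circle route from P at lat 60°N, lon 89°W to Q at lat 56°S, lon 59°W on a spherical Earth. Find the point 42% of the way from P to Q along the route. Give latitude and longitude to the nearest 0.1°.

Convert each endpoint to a unit vector on the sphere (x = cos φ cos λ, y = cos φ sin λ, z = sin φ).
The central angle between the endpoints is δ = arccos(p₁·p₂) ≈ 2.067 rad (118.4°).
Interpolate at f = 0.42 with slerp weights a = sin((1−f)δ)/sin δ ≈ 1.059, b = sin(fδ)/sin δ ≈ 0.868.
p = a·p₁ + b·p₂ ≈ (0.259, -0.945, 0.198); φ = arcsin(p_z) ≈ 11.42°, λ = atan2(p_y, p_x) ≈ -74.67°.

≈ lat 11.4°N, lon 74.7°W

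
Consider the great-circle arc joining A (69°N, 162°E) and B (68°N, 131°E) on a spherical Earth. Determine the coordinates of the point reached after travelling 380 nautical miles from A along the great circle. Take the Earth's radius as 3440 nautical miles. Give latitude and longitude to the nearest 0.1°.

≈ (69.1°N, 144.2°E)

Write both endpoints as unit vectors p₁, p₂ with components (cos φ cos λ, cos φ sin λ, sin φ).
The central angle between the endpoints is δ = arccos(p₁·p₂) ≈ 0.197 rad (11.3°). The total great-circle distance is δ·R ≈ 0.197 × 3440 ≈ 677 nmi, so the target fraction is f = 380/677 ≈ 0.561.
Interpolate at f ≈ 0.561 with slerp weights a = sin((1−f)δ)/sin δ ≈ 0.441, b = sin(fδ)/sin δ ≈ 0.563.
p = a·p₁ + b·p₂ ≈ (-0.289, 0.208, 0.934); φ = arcsin(p_z) ≈ 69.14°, λ = atan2(p_y, p_x) ≈ 144.22°.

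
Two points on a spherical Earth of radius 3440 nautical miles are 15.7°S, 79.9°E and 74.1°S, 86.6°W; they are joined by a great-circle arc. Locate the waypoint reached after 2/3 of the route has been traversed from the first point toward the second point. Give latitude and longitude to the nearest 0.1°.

≈ 75.2°S, 67.4°E

From cos δ = sin φ₁ sin φ₂ + cos φ₁ cos φ₂ cos Δλ, the central angle is δ ≈ 1.567 rad (89.8°).
Interpolate at f = 2/3 with slerp weights a = sin((1−f)δ)/sin δ ≈ 0.499, b = sin(fδ)/sin δ ≈ 0.865.
p = a·p₁ + b·p₂ ≈ (0.098, 0.236, -0.967); φ = arcsin(p_z) ≈ -75.17°, λ = atan2(p_y, p_x) ≈ 67.42°.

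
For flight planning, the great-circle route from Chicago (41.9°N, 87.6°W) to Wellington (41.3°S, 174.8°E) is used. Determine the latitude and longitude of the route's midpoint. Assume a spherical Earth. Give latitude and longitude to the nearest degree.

Write both endpoints as unit vectors p₁, p₂ with components (cos φ cos λ, cos φ sin λ, sin φ).
The central angle between the endpoints is δ = arccos(p₁·p₂) ≈ 2.111 rad (121.0°).
Interpolate at f = 1/2 with slerp weights a = sin((1−f)δ)/sin δ ≈ 1.015, b = sin(fδ)/sin δ ≈ 1.015.
p = a·p₁ + b·p₂ ≈ (-0.728, -0.686, 0.008); φ = arcsin(p_z) ≈ 0.46°, λ = atan2(p_y, p_x) ≈ -136.70°.

≈ (0°N, 137°W)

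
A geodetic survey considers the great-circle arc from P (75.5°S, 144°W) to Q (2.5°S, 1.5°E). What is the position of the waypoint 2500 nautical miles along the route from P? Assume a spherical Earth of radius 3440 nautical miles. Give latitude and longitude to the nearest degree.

The haversine formula gives a central angle δ ≈ 1.735 rad (99.4°) between the endpoints. The total great-circle distance is δ·R ≈ 1.735 × 3440 ≈ 5970 nmi, so the target fraction is f = 2500/5970 ≈ 0.419.
Interpolate at f ≈ 0.419 with slerp weights a = sin((1−f)δ)/sin δ ≈ 0.858, b = sin(fδ)/sin δ ≈ 0.674.
p = a·p₁ + b·p₂ ≈ (0.499, -0.109, -0.860); φ = arcsin(p_z) ≈ -59.29°, λ = atan2(p_y, p_x) ≈ -12.28°.

≈ (59°S, 12°W)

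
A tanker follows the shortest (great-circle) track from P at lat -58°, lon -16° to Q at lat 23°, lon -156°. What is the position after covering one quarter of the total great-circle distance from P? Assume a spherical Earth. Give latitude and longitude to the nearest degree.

Convert each endpoint to a unit vector on the sphere (x = cos φ cos λ, y = cos φ sin λ, z = sin φ).
The central angle between the endpoints is δ = arccos(p₁·p₂) ≈ 2.353 rad (134.8°).
Interpolate at f = 1/4 with slerp weights a = sin((1−f)δ)/sin δ ≈ 1.384, b = sin(fδ)/sin δ ≈ 0.783.
p = a·p₁ + b·p₂ ≈ (0.047, -0.495, -0.868); φ = arcsin(p_z) ≈ -60.18°, λ = atan2(p_y, p_x) ≈ -84.61°.

≈ lat -60°, lon -85°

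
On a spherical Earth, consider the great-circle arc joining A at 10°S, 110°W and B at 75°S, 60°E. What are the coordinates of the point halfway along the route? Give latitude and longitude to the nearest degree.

Write both endpoints as unit vectors p₁, p₂ with components (cos φ cos λ, cos φ sin λ, sin φ).
The central angle between the endpoints is δ = arccos(p₁·p₂) ≈ 1.654 rad (94.8°).
Interpolate at f = 1/2 with slerp weights a = sin((1−f)δ)/sin δ ≈ 0.739, b = sin(fδ)/sin δ ≈ 0.739.
p = a·p₁ + b·p₂ ≈ (-0.153, -0.518, -0.842); φ = arcsin(p_z) ≈ -57.31°, λ = atan2(p_y, p_x) ≈ -106.48°.

≈ 57°S, 106°W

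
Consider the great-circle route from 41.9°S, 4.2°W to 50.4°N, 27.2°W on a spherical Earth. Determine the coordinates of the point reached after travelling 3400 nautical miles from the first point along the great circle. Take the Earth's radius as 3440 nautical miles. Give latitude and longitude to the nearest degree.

≈ 14°N, 17°W

Write both endpoints as unit vectors p₁, p₂ with components (cos φ cos λ, cos φ sin λ, sin φ).
The central angle between the endpoints is δ = arccos(p₁·p₂) ≈ 1.649 rad (94.5°). The total great-circle distance is δ·R ≈ 1.649 × 3440 ≈ 5672 nmi, so the target fraction is f = 3400/5672 ≈ 0.599.
Interpolate at f ≈ 0.599 with slerp weights a = sin((1−f)δ)/sin δ ≈ 0.615, b = sin(fδ)/sin δ ≈ 0.838.
p = a·p₁ + b·p₂ ≈ (0.932, -0.278, 0.235); φ = arcsin(p_z) ≈ 13.56°, λ = atan2(p_y, p_x) ≈ -16.59°.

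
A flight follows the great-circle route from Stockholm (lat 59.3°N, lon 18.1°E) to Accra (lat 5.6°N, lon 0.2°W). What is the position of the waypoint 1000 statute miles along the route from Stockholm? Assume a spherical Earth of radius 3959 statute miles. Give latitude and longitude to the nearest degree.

≈ lat 46°N, lon 10°E

Convert each endpoint to a unit vector on the sphere (x = cos φ cos λ, y = cos φ sin λ, z = sin φ).
The central angle between the endpoints is δ = arccos(p₁·p₂) ≈ 0.969 rad (55.5°). The total great-circle distance is δ·R ≈ 0.969 × 3959 ≈ 3835 mi, so the target fraction is f = 1000/3835 ≈ 0.261.
Interpolate at f ≈ 0.261 with slerp weights a = sin((1−f)δ)/sin δ ≈ 0.797, b = sin(fδ)/sin δ ≈ 0.303.
p = a·p₁ + b·p₂ ≈ (0.688, 0.125, 0.715); φ = arcsin(p_z) ≈ 45.60°, λ = atan2(p_y, p_x) ≈ 10.32°.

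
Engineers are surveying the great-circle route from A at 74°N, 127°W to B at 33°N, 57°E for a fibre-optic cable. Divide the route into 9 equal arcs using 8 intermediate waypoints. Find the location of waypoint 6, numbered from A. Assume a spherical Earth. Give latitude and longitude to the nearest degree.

≈ 57°N, 58°E

Write both endpoints as unit vectors p₁, p₂ with components (cos φ cos λ, cos φ sin λ, sin φ).
The central angle between the endpoints is δ = arccos(p₁·p₂) ≈ 1.274 rad (73.0°).
Interpolate at f = 6/9 with slerp weights a = sin((1−f)δ)/sin δ ≈ 0.431, b = sin(fδ)/sin δ ≈ 0.785.
p = a·p₁ + b·p₂ ≈ (0.287, 0.457, 0.842); φ = arcsin(p_z) ≈ 57.31°, λ = atan2(p_y, p_x) ≈ 57.88°.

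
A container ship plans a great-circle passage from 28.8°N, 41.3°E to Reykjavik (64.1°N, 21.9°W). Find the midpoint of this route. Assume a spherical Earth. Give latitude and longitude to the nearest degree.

≈ 50°N, 21°E

From cos δ = sin φ₁ sin φ₂ + cos φ₁ cos φ₂ cos Δλ, the central angle is δ ≈ 0.920 rad (52.7°).
Interpolate at f = 1/2 with slerp weights a = sin((1−f)δ)/sin δ ≈ 0.558, b = sin(fδ)/sin δ ≈ 0.558.
p = a·p₁ + b·p₂ ≈ (0.593, 0.232, 0.771); φ = arcsin(p_z) ≈ 50.42°, λ = atan2(p_y, p_x) ≈ 21.34°.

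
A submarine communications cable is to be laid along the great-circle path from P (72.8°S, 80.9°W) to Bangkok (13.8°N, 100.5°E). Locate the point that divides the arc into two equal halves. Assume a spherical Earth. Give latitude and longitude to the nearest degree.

≈ (47°S, 101°E)

Write both endpoints as unit vectors p₁, p₂ with components (cos φ cos λ, cos φ sin λ, sin φ).
The central angle between the endpoints is δ = arccos(p₁·p₂) ≈ 2.112 rad (121.0°).
Interpolate at f = 1/2 with slerp weights a = sin((1−f)δ)/sin δ ≈ 1.015, b = sin(fδ)/sin δ ≈ 1.015.
p = a·p₁ + b·p₂ ≈ (-0.132, 0.673, -0.728); φ = arcsin(p_z) ≈ -46.69°, λ = atan2(p_y, p_x) ≈ 101.11°.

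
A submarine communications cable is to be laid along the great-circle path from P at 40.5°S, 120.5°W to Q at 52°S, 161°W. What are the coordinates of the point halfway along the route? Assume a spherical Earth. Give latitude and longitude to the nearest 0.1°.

Convert each endpoint to a unit vector on the sphere (x = cos φ cos λ, y = cos φ sin λ, z = sin φ).
The central angle between the endpoints is δ = arccos(p₁·p₂) ≈ 0.520 rad (29.8°).
Interpolate at f = 1/2 with slerp weights a = sin((1−f)δ)/sin δ ≈ 0.517, b = sin(fδ)/sin δ ≈ 0.517.
p = a·p₁ + b·p₂ ≈ (-0.501, -0.443, -0.744); φ = arcsin(p_z) ≈ -48.05°, λ = atan2(p_y, p_x) ≈ -138.53°.

≈ 48.1°S, 138.5°W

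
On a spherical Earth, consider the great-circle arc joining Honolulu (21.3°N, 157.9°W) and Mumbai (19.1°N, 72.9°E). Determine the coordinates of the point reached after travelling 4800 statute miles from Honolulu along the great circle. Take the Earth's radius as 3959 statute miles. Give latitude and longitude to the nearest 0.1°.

≈ (39.3°N, 121.7°E)

Convert each endpoint to a unit vector on the sphere (x = cos φ cos λ, y = cos φ sin λ, z = sin φ).
The central angle between the endpoints is δ = arccos(p₁·p₂) ≈ 2.024 rad (115.9°). The total great-circle distance is δ·R ≈ 2.024 × 3959 ≈ 8012 mi, so the target fraction is f = 4800/8012 ≈ 0.599.
Interpolate at f ≈ 0.599 with slerp weights a = sin((1−f)δ)/sin δ ≈ 0.806, b = sin(fδ)/sin δ ≈ 1.041.
p = a·p₁ + b·p₂ ≈ (-0.407, 0.658, 0.634); φ = arcsin(p_z) ≈ 39.33°, λ = atan2(p_y, p_x) ≈ 121.73°.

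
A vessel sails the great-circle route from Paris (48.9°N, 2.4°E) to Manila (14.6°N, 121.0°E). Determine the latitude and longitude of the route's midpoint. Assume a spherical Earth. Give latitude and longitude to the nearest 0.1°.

Write both endpoints as unit vectors p₁, p₂ with components (cos φ cos λ, cos φ sin λ, sin φ).
The central angle between the endpoints is δ = arccos(p₁·p₂) ≈ 1.686 rad (96.6°).
Interpolate at f = 1/2 with slerp weights a = sin((1−f)δ)/sin δ ≈ 0.751, b = sin(fδ)/sin δ ≈ 0.751.
p = a·p₁ + b·p₂ ≈ (0.119, 0.644, 0.756); φ = arcsin(p_z) ≈ 49.09°, λ = atan2(p_y, p_x) ≈ 79.53°.

≈ (49.1°N, 79.5°E)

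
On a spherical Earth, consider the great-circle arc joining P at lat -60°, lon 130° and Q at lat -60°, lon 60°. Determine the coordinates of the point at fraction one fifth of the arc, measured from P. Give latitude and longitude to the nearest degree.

From cos δ = sin φ₁ sin φ₂ + cos φ₁ cos φ₂ cos Δλ, the central angle is δ ≈ 0.582 rad (33.3°).
Interpolate at f = 1/5 with slerp weights a = sin((1−f)δ)/sin δ ≈ 0.817, b = sin(fδ)/sin δ ≈ 0.211.
p = a·p₁ + b·p₂ ≈ (-0.210, 0.404, -0.890); φ = arcsin(p_z) ≈ -62.91°, λ = atan2(p_y, p_x) ≈ 117.41°.

≈ lat -63°, lon 117°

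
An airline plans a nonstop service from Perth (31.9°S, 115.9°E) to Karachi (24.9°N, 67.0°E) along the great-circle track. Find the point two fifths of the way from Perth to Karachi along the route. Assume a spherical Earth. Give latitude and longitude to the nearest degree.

≈ 10°S, 95°E

The haversine formula gives a central angle δ ≈ 1.283 rad (73.5°) between the endpoints.
Interpolate at f = 2/5 with slerp weights a = sin((1−f)δ)/sin δ ≈ 0.726, b = sin(fδ)/sin δ ≈ 0.512.
p = a·p₁ + b·p₂ ≈ (-0.088, 0.982, -0.168); φ = arcsin(p_z) ≈ -9.67°, λ = atan2(p_y, p_x) ≈ 95.10°.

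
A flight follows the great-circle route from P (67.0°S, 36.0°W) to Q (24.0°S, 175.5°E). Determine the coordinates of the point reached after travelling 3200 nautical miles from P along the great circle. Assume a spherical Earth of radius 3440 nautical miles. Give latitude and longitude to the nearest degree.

Convert each endpoint to a unit vector on the sphere (x = cos φ cos λ, y = cos φ sin λ, z = sin φ).
The central angle between the endpoints is δ = arccos(p₁·p₂) ≈ 1.501 rad (86.0°). The total great-circle distance is δ·R ≈ 1.501 × 3440 ≈ 5162 nmi, so the target fraction is f = 3200/5162 ≈ 0.620.
Interpolate at f ≈ 0.620 with slerp weights a = sin((1−f)δ)/sin δ ≈ 0.541, b = sin(fδ)/sin δ ≈ 0.804.
p = a·p₁ + b·p₂ ≈ (-0.561, -0.067, -0.825); φ = arcsin(p_z) ≈ -55.61°, λ = atan2(p_y, p_x) ≈ -173.22°.

≈ (56°S, 173°W)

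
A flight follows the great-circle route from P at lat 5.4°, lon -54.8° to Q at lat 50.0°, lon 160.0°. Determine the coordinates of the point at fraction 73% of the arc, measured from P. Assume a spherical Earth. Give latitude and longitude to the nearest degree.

From cos δ = sin φ₁ sin φ₂ + cos φ₁ cos φ₂ cos Δλ, the central angle is δ ≈ 2.041 rad (117.0°).
Interpolate at f = 0.73 with slerp weights a = sin((1−f)δ)/sin δ ≈ 0.588, b = sin(fδ)/sin δ ≈ 1.118.
p = a·p₁ + b·p₂ ≈ (-0.338, -0.232, 0.912); φ = arcsin(p_z) ≈ 65.78°, λ = atan2(p_y, p_x) ≈ -145.54°.

≈ lat 66°, lon -146°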